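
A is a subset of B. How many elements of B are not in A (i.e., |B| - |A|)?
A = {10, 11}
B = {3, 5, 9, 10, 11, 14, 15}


Set A = {10, 11}, |A| = 2
Set B = {3, 5, 9, 10, 11, 14, 15}, |B| = 7
Since A ⊆ B: B \ A = {3, 5, 9, 14, 15}
|B| - |A| = 7 - 2 = 5

5


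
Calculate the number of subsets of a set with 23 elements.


The set has 23 elements.
The power set contains all possible subsets.
|P(A)| = 2^|A| = 2^23 = 8388608

8388608


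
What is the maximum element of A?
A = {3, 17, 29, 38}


Set A = {3, 17, 29, 38}
Elements in ascending order: 3, 17, 29, 38
The largest element is 38.

38


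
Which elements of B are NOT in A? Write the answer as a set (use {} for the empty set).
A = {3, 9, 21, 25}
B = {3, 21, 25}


Set A = {3, 9, 21, 25}
Set B = {3, 21, 25}
Check each element of B against A:
3 ∈ A, 21 ∈ A, 25 ∈ A
Elements of B not in A: {}

{}


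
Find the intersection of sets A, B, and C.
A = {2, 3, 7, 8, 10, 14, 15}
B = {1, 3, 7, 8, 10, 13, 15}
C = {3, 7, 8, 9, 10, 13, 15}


Set A = {2, 3, 7, 8, 10, 14, 15}
Set B = {1, 3, 7, 8, 10, 13, 15}
Set C = {3, 7, 8, 9, 10, 13, 15}
First, A ∩ B = {3, 7, 8, 10, 15}
Then, (A ∩ B) ∩ C = {3, 7, 8, 10, 15}

{3, 7, 8, 10, 15}


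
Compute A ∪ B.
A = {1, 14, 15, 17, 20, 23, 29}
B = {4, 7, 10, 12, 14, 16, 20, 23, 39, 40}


Set A = {1, 14, 15, 17, 20, 23, 29}
Set B = {4, 7, 10, 12, 14, 16, 20, 23, 39, 40}
A ∪ B includes all elements in either set.
Elements from A: {1, 14, 15, 17, 20, 23, 29}
Elements from B not already included: {4, 7, 10, 12, 16, 39, 40}
A ∪ B = {1, 4, 7, 10, 12, 14, 15, 16, 17, 20, 23, 29, 39, 40}

{1, 4, 7, 10, 12, 14, 15, 16, 17, 20, 23, 29, 39, 40}


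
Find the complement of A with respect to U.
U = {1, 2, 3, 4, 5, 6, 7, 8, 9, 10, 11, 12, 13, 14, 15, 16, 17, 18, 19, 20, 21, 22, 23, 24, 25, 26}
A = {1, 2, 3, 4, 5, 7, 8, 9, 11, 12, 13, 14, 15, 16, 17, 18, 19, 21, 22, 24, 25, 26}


Universal set U = {1, 2, 3, 4, 5, 6, 7, 8, 9, 10, 11, 12, 13, 14, 15, 16, 17, 18, 19, 20, 21, 22, 23, 24, 25, 26}
Set A = {1, 2, 3, 4, 5, 7, 8, 9, 11, 12, 13, 14, 15, 16, 17, 18, 19, 21, 22, 24, 25, 26}
A' = U \ A = elements in U but not in A
Checking each element of U:
1 (in A, exclude), 2 (in A, exclude), 3 (in A, exclude), 4 (in A, exclude), 5 (in A, exclude), 6 (not in A, include), 7 (in A, exclude), 8 (in A, exclude), 9 (in A, exclude), 10 (not in A, include), 11 (in A, exclude), 12 (in A, exclude), 13 (in A, exclude), 14 (in A, exclude), 15 (in A, exclude), 16 (in A, exclude), 17 (in A, exclude), 18 (in A, exclude), 19 (in A, exclude), 20 (not in A, include), 21 (in A, exclude), 22 (in A, exclude), 23 (not in A, include), 24 (in A, exclude), 25 (in A, exclude), 26 (in A, exclude)
A' = {6, 10, 20, 23}

{6, 10, 20, 23}


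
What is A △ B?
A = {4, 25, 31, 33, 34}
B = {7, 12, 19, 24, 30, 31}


Set A = {4, 25, 31, 33, 34}
Set B = {7, 12, 19, 24, 30, 31}
A △ B = (A \ B) ∪ (B \ A)
Elements in A but not B: {4, 25, 33, 34}
Elements in B but not A: {7, 12, 19, 24, 30}
A △ B = {4, 7, 12, 19, 24, 25, 30, 33, 34}

{4, 7, 12, 19, 24, 25, 30, 33, 34}


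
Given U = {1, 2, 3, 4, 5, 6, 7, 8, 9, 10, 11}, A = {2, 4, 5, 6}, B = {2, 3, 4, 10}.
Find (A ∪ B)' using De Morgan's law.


U = {1, 2, 3, 4, 5, 6, 7, 8, 9, 10, 11}
A = {2, 4, 5, 6}, B = {2, 3, 4, 10}
A ∪ B = {2, 3, 4, 5, 6, 10}
(A ∪ B)' = U \ (A ∪ B) = {1, 7, 8, 9, 11}
Verification via A' ∩ B': A' = {1, 3, 7, 8, 9, 10, 11}, B' = {1, 5, 6, 7, 8, 9, 11}
A' ∩ B' = {1, 7, 8, 9, 11} ✓

{1, 7, 8, 9, 11}


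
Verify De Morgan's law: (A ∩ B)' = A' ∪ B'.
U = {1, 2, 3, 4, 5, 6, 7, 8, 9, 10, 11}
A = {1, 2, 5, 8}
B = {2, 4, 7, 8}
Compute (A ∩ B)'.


U = {1, 2, 3, 4, 5, 6, 7, 8, 9, 10, 11}
A = {1, 2, 5, 8}, B = {2, 4, 7, 8}
A ∩ B = {2, 8}
(A ∩ B)' = U \ (A ∩ B) = {1, 3, 4, 5, 6, 7, 9, 10, 11}
Verification via A' ∪ B': A' = {3, 4, 6, 7, 9, 10, 11}, B' = {1, 3, 5, 6, 9, 10, 11}
A' ∪ B' = {1, 3, 4, 5, 6, 7, 9, 10, 11} ✓

{1, 3, 4, 5, 6, 7, 9, 10, 11}


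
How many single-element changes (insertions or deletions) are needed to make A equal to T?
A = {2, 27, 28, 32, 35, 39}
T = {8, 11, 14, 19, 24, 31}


Set A = {2, 27, 28, 32, 35, 39}
Set T = {8, 11, 14, 19, 24, 31}
Elements to remove from A (in A, not in T): {2, 27, 28, 32, 35, 39} → 6 removals
Elements to add to A (in T, not in A): {8, 11, 14, 19, 24, 31} → 6 additions
Total edits = 6 + 6 = 12

12


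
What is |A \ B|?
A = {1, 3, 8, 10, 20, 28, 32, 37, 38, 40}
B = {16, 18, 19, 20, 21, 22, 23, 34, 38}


Set A = {1, 3, 8, 10, 20, 28, 32, 37, 38, 40}
Set B = {16, 18, 19, 20, 21, 22, 23, 34, 38}
A \ B = {1, 3, 8, 10, 28, 32, 37, 40}
|A \ B| = 8

8


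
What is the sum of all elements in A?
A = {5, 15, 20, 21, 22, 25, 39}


Set A = {5, 15, 20, 21, 22, 25, 39}
Sum = 5 + 15 + 20 + 21 + 22 + 25 + 39 = 147

147


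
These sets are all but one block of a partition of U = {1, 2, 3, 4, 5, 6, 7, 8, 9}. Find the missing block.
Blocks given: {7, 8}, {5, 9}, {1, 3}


U = {1, 2, 3, 4, 5, 6, 7, 8, 9}
Shown blocks: {7, 8}, {5, 9}, {1, 3}
A partition's blocks are pairwise disjoint and cover U, so the missing block = U \ (union of shown blocks).
Union of shown blocks: {1, 3, 5, 7, 8, 9}
Missing block = U \ (union) = {2, 4, 6}

{2, 4, 6}


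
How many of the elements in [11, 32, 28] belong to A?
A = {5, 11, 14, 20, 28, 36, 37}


Set A = {5, 11, 14, 20, 28, 36, 37}
Candidates: [11, 32, 28]
Check each candidate:
11 ∈ A, 32 ∉ A, 28 ∈ A
Count of candidates in A: 2

2


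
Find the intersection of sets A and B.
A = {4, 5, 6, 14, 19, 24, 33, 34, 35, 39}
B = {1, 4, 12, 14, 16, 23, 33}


Set A = {4, 5, 6, 14, 19, 24, 33, 34, 35, 39}
Set B = {1, 4, 12, 14, 16, 23, 33}
A ∩ B includes only elements in both sets.
Check each element of A against B:
4 ✓, 5 ✗, 6 ✗, 14 ✓, 19 ✗, 24 ✗, 33 ✓, 34 ✗, 35 ✗, 39 ✗
A ∩ B = {4, 14, 33}

{4, 14, 33}


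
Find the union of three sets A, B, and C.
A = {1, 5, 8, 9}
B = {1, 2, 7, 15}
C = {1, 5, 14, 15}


Set A = {1, 5, 8, 9}
Set B = {1, 2, 7, 15}
Set C = {1, 5, 14, 15}
First, A ∪ B = {1, 2, 5, 7, 8, 9, 15}
Then, (A ∪ B) ∪ C = {1, 2, 5, 7, 8, 9, 14, 15}

{1, 2, 5, 7, 8, 9, 14, 15}


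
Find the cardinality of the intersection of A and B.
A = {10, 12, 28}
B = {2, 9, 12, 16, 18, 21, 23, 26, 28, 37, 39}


Set A = {10, 12, 28}
Set B = {2, 9, 12, 16, 18, 21, 23, 26, 28, 37, 39}
A ∩ B = {12, 28}
|A ∩ B| = 2

2


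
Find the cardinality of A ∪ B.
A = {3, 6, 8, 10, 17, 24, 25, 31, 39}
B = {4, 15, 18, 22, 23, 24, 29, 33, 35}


Set A = {3, 6, 8, 10, 17, 24, 25, 31, 39}, |A| = 9
Set B = {4, 15, 18, 22, 23, 24, 29, 33, 35}, |B| = 9
A ∩ B = {24}, |A ∩ B| = 1
|A ∪ B| = |A| + |B| - |A ∩ B| = 9 + 9 - 1 = 17

17


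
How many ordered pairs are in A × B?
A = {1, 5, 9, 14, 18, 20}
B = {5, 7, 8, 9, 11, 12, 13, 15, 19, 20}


Set A = {1, 5, 9, 14, 18, 20} has 6 elements.
Set B = {5, 7, 8, 9, 11, 12, 13, 15, 19, 20} has 10 elements.
|A × B| = |A| × |B| = 6 × 10 = 60

60


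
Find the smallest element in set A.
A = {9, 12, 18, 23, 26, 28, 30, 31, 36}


Set A = {9, 12, 18, 23, 26, 28, 30, 31, 36}
Elements in ascending order: 9, 12, 18, 23, 26, 28, 30, 31, 36
The smallest element is 9.

9


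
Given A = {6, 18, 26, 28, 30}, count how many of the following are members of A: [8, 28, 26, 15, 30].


Set A = {6, 18, 26, 28, 30}
Candidates: [8, 28, 26, 15, 30]
Check each candidate:
8 ∉ A, 28 ∈ A, 26 ∈ A, 15 ∉ A, 30 ∈ A
Count of candidates in A: 3

3


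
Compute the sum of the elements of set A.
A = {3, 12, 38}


Set A = {3, 12, 38}
Sum = 3 + 12 + 38 = 53

53


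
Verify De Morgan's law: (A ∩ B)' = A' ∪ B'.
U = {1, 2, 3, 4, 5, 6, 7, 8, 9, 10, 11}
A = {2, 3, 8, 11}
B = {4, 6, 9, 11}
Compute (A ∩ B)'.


U = {1, 2, 3, 4, 5, 6, 7, 8, 9, 10, 11}
A = {2, 3, 8, 11}, B = {4, 6, 9, 11}
A ∩ B = {11}
(A ∩ B)' = U \ (A ∩ B) = {1, 2, 3, 4, 5, 6, 7, 8, 9, 10}
Verification via A' ∪ B': A' = {1, 4, 5, 6, 7, 9, 10}, B' = {1, 2, 3, 5, 7, 8, 10}
A' ∪ B' = {1, 2, 3, 4, 5, 6, 7, 8, 9, 10} ✓

{1, 2, 3, 4, 5, 6, 7, 8, 9, 10}


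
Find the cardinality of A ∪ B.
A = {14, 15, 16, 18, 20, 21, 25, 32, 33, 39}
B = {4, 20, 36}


Set A = {14, 15, 16, 18, 20, 21, 25, 32, 33, 39}, |A| = 10
Set B = {4, 20, 36}, |B| = 3
A ∩ B = {20}, |A ∩ B| = 1
|A ∪ B| = |A| + |B| - |A ∩ B| = 10 + 3 - 1 = 12

12


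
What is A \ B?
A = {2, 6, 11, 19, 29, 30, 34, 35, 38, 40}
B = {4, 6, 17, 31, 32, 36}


Set A = {2, 6, 11, 19, 29, 30, 34, 35, 38, 40}
Set B = {4, 6, 17, 31, 32, 36}
A \ B includes elements in A that are not in B.
Check each element of A:
2 (not in B, keep), 6 (in B, remove), 11 (not in B, keep), 19 (not in B, keep), 29 (not in B, keep), 30 (not in B, keep), 34 (not in B, keep), 35 (not in B, keep), 38 (not in B, keep), 40 (not in B, keep)
A \ B = {2, 11, 19, 29, 30, 34, 35, 38, 40}

{2, 11, 19, 29, 30, 34, 35, 38, 40}


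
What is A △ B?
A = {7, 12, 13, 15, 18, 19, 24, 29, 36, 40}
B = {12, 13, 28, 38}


Set A = {7, 12, 13, 15, 18, 19, 24, 29, 36, 40}
Set B = {12, 13, 28, 38}
A △ B = (A \ B) ∪ (B \ A)
Elements in A but not B: {7, 15, 18, 19, 24, 29, 36, 40}
Elements in B but not A: {28, 38}
A △ B = {7, 15, 18, 19, 24, 28, 29, 36, 38, 40}

{7, 15, 18, 19, 24, 28, 29, 36, 38, 40}


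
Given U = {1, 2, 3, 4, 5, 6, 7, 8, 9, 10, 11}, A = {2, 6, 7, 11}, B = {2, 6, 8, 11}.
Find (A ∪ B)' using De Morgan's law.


U = {1, 2, 3, 4, 5, 6, 7, 8, 9, 10, 11}
A = {2, 6, 7, 11}, B = {2, 6, 8, 11}
A ∪ B = {2, 6, 7, 8, 11}
(A ∪ B)' = U \ (A ∪ B) = {1, 3, 4, 5, 9, 10}
Verification via A' ∩ B': A' = {1, 3, 4, 5, 8, 9, 10}, B' = {1, 3, 4, 5, 7, 9, 10}
A' ∩ B' = {1, 3, 4, 5, 9, 10} ✓

{1, 3, 4, 5, 9, 10}


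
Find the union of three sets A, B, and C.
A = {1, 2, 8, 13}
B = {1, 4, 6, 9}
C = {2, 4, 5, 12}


Set A = {1, 2, 8, 13}
Set B = {1, 4, 6, 9}
Set C = {2, 4, 5, 12}
First, A ∪ B = {1, 2, 4, 6, 8, 9, 13}
Then, (A ∪ B) ∪ C = {1, 2, 4, 5, 6, 8, 9, 12, 13}

{1, 2, 4, 5, 6, 8, 9, 12, 13}


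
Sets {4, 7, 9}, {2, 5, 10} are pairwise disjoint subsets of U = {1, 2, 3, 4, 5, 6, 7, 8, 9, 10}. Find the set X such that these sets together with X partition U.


U = {1, 2, 3, 4, 5, 6, 7, 8, 9, 10}
Shown blocks: {4, 7, 9}, {2, 5, 10}
A partition's blocks are pairwise disjoint and cover U, so the missing block = U \ (union of shown blocks).
Union of shown blocks: {2, 4, 5, 7, 9, 10}
Missing block = U \ (union) = {1, 3, 6, 8}

{1, 3, 6, 8}


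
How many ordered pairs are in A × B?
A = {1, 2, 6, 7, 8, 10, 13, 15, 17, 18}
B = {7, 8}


Set A = {1, 2, 6, 7, 8, 10, 13, 15, 17, 18} has 10 elements.
Set B = {7, 8} has 2 elements.
|A × B| = |A| × |B| = 10 × 2 = 20

20


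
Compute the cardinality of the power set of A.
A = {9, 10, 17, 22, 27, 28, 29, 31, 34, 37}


Set A = {9, 10, 17, 22, 27, 28, 29, 31, 34, 37}
|A| = 10
The power set P(A) contains all subsets of A.
|P(A)| = 2^|A| = 2^10 = 1024

1024


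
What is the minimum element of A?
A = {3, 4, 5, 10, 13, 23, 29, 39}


Set A = {3, 4, 5, 10, 13, 23, 29, 39}
Elements in ascending order: 3, 4, 5, 10, 13, 23, 29, 39
The smallest element is 3.

3


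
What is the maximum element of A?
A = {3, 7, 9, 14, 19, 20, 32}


Set A = {3, 7, 9, 14, 19, 20, 32}
Elements in ascending order: 3, 7, 9, 14, 19, 20, 32
The largest element is 32.

32


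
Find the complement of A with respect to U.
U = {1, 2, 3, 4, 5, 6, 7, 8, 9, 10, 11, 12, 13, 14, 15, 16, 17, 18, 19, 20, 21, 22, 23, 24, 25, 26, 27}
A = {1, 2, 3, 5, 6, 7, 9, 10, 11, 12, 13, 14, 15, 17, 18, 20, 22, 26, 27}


Universal set U = {1, 2, 3, 4, 5, 6, 7, 8, 9, 10, 11, 12, 13, 14, 15, 16, 17, 18, 19, 20, 21, 22, 23, 24, 25, 26, 27}
Set A = {1, 2, 3, 5, 6, 7, 9, 10, 11, 12, 13, 14, 15, 17, 18, 20, 22, 26, 27}
A' = U \ A = elements in U but not in A
Checking each element of U:
1 (in A, exclude), 2 (in A, exclude), 3 (in A, exclude), 4 (not in A, include), 5 (in A, exclude), 6 (in A, exclude), 7 (in A, exclude), 8 (not in A, include), 9 (in A, exclude), 10 (in A, exclude), 11 (in A, exclude), 12 (in A, exclude), 13 (in A, exclude), 14 (in A, exclude), 15 (in A, exclude), 16 (not in A, include), 17 (in A, exclude), 18 (in A, exclude), 19 (not in A, include), 20 (in A, exclude), 21 (not in A, include), 22 (in A, exclude), 23 (not in A, include), 24 (not in A, include), 25 (not in A, include), 26 (in A, exclude), 27 (in A, exclude)
A' = {4, 8, 16, 19, 21, 23, 24, 25}

{4, 8, 16, 19, 21, 23, 24, 25}


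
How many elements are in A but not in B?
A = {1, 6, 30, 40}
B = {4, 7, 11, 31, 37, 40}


Set A = {1, 6, 30, 40}
Set B = {4, 7, 11, 31, 37, 40}
A \ B = {1, 6, 30}
|A \ B| = 3

3


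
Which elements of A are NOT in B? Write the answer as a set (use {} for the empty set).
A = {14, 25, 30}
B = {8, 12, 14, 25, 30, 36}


Set A = {14, 25, 30}
Set B = {8, 12, 14, 25, 30, 36}
Check each element of A against B:
14 ∈ B, 25 ∈ B, 30 ∈ B
Elements of A not in B: {}

{}


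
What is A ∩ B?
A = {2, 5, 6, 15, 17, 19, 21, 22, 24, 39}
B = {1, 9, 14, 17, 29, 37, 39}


Set A = {2, 5, 6, 15, 17, 19, 21, 22, 24, 39}
Set B = {1, 9, 14, 17, 29, 37, 39}
A ∩ B includes only elements in both sets.
Check each element of A against B:
2 ✗, 5 ✗, 6 ✗, 15 ✗, 17 ✓, 19 ✗, 21 ✗, 22 ✗, 24 ✗, 39 ✓
A ∩ B = {17, 39}

{17, 39}


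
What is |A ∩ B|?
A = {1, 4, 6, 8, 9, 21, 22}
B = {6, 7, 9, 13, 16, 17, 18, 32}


Set A = {1, 4, 6, 8, 9, 21, 22}
Set B = {6, 7, 9, 13, 16, 17, 18, 32}
A ∩ B = {6, 9}
|A ∩ B| = 2

2


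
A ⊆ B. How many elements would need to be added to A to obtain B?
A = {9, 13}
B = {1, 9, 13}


Set A = {9, 13}, |A| = 2
Set B = {1, 9, 13}, |B| = 3
Since A ⊆ B: B \ A = {1}
|B| - |A| = 3 - 2 = 1

1


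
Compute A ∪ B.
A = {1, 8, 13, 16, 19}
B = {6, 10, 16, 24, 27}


Set A = {1, 8, 13, 16, 19}
Set B = {6, 10, 16, 24, 27}
A ∪ B includes all elements in either set.
Elements from A: {1, 8, 13, 16, 19}
Elements from B not already included: {6, 10, 24, 27}
A ∪ B = {1, 6, 8, 10, 13, 16, 19, 24, 27}

{1, 6, 8, 10, 13, 16, 19, 24, 27}


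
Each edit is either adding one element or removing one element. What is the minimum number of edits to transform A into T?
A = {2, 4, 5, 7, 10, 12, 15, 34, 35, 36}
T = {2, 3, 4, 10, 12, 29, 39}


Set A = {2, 4, 5, 7, 10, 12, 15, 34, 35, 36}
Set T = {2, 3, 4, 10, 12, 29, 39}
Elements to remove from A (in A, not in T): {5, 7, 15, 34, 35, 36} → 6 removals
Elements to add to A (in T, not in A): {3, 29, 39} → 3 additions
Total edits = 6 + 3 = 9

9


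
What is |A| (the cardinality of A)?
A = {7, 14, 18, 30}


Set A = {7, 14, 18, 30}
Listing elements: 7, 14, 18, 30
Counting: 4 elements
|A| = 4

4


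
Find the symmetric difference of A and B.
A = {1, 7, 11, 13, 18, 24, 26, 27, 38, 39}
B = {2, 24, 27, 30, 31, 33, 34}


Set A = {1, 7, 11, 13, 18, 24, 26, 27, 38, 39}
Set B = {2, 24, 27, 30, 31, 33, 34}
A △ B = (A \ B) ∪ (B \ A)
Elements in A but not B: {1, 7, 11, 13, 18, 26, 38, 39}
Elements in B but not A: {2, 30, 31, 33, 34}
A △ B = {1, 2, 7, 11, 13, 18, 26, 30, 31, 33, 34, 38, 39}

{1, 2, 7, 11, 13, 18, 26, 30, 31, 33, 34, 38, 39}


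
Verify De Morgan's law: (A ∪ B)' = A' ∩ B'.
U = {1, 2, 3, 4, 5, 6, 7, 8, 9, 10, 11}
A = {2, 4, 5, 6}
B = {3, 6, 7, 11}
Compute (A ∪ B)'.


U = {1, 2, 3, 4, 5, 6, 7, 8, 9, 10, 11}
A = {2, 4, 5, 6}, B = {3, 6, 7, 11}
A ∪ B = {2, 3, 4, 5, 6, 7, 11}
(A ∪ B)' = U \ (A ∪ B) = {1, 8, 9, 10}
Verification via A' ∩ B': A' = {1, 3, 7, 8, 9, 10, 11}, B' = {1, 2, 4, 5, 8, 9, 10}
A' ∩ B' = {1, 8, 9, 10} ✓

{1, 8, 9, 10}


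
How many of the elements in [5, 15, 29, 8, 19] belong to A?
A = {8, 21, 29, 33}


Set A = {8, 21, 29, 33}
Candidates: [5, 15, 29, 8, 19]
Check each candidate:
5 ∉ A, 15 ∉ A, 29 ∈ A, 8 ∈ A, 19 ∉ A
Count of candidates in A: 2

2


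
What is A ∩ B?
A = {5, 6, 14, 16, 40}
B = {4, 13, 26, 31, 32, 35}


Set A = {5, 6, 14, 16, 40}
Set B = {4, 13, 26, 31, 32, 35}
A ∩ B includes only elements in both sets.
Check each element of A against B:
5 ✗, 6 ✗, 14 ✗, 16 ✗, 40 ✗
A ∩ B = {}

{}


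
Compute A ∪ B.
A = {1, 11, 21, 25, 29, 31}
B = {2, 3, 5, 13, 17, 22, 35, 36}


Set A = {1, 11, 21, 25, 29, 31}
Set B = {2, 3, 5, 13, 17, 22, 35, 36}
A ∪ B includes all elements in either set.
Elements from A: {1, 11, 21, 25, 29, 31}
Elements from B not already included: {2, 3, 5, 13, 17, 22, 35, 36}
A ∪ B = {1, 2, 3, 5, 11, 13, 17, 21, 22, 25, 29, 31, 35, 36}

{1, 2, 3, 5, 11, 13, 17, 21, 22, 25, 29, 31, 35, 36}


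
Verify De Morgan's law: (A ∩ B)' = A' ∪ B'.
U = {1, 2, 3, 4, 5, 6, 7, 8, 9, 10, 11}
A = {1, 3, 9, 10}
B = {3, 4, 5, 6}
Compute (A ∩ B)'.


U = {1, 2, 3, 4, 5, 6, 7, 8, 9, 10, 11}
A = {1, 3, 9, 10}, B = {3, 4, 5, 6}
A ∩ B = {3}
(A ∩ B)' = U \ (A ∩ B) = {1, 2, 4, 5, 6, 7, 8, 9, 10, 11}
Verification via A' ∪ B': A' = {2, 4, 5, 6, 7, 8, 11}, B' = {1, 2, 7, 8, 9, 10, 11}
A' ∪ B' = {1, 2, 4, 5, 6, 7, 8, 9, 10, 11} ✓

{1, 2, 4, 5, 6, 7, 8, 9, 10, 11}


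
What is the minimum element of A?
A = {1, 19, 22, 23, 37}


Set A = {1, 19, 22, 23, 37}
Elements in ascending order: 1, 19, 22, 23, 37
The smallest element is 1.

1


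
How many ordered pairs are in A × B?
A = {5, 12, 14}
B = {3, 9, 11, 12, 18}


Set A = {5, 12, 14} has 3 elements.
Set B = {3, 9, 11, 12, 18} has 5 elements.
|A × B| = |A| × |B| = 3 × 5 = 15

15


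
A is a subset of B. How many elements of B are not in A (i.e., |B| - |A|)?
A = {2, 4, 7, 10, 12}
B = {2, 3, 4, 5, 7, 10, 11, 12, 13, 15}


Set A = {2, 4, 7, 10, 12}, |A| = 5
Set B = {2, 3, 4, 5, 7, 10, 11, 12, 13, 15}, |B| = 10
Since A ⊆ B: B \ A = {3, 5, 11, 13, 15}
|B| - |A| = 10 - 5 = 5

5


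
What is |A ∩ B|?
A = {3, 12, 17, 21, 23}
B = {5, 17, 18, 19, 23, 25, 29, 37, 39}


Set A = {3, 12, 17, 21, 23}
Set B = {5, 17, 18, 19, 23, 25, 29, 37, 39}
A ∩ B = {17, 23}
|A ∩ B| = 2

2


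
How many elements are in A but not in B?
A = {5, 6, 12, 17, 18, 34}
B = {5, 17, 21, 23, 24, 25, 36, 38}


Set A = {5, 6, 12, 17, 18, 34}
Set B = {5, 17, 21, 23, 24, 25, 36, 38}
A \ B = {6, 12, 18, 34}
|A \ B| = 4

4


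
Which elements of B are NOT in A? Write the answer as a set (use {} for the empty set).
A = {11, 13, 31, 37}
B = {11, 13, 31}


Set A = {11, 13, 31, 37}
Set B = {11, 13, 31}
Check each element of B against A:
11 ∈ A, 13 ∈ A, 31 ∈ A
Elements of B not in A: {}

{}


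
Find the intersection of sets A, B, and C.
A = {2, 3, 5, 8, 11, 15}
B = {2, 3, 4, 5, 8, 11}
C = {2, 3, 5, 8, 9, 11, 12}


Set A = {2, 3, 5, 8, 11, 15}
Set B = {2, 3, 4, 5, 8, 11}
Set C = {2, 3, 5, 8, 9, 11, 12}
First, A ∩ B = {2, 3, 5, 8, 11}
Then, (A ∩ B) ∩ C = {2, 3, 5, 8, 11}

{2, 3, 5, 8, 11}


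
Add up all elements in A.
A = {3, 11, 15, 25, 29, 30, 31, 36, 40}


Set A = {3, 11, 15, 25, 29, 30, 31, 36, 40}
Sum = 3 + 11 + 15 + 25 + 29 + 30 + 31 + 36 + 40 = 220

220


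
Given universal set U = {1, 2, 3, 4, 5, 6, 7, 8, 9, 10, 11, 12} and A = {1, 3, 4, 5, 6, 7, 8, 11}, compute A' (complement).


Universal set U = {1, 2, 3, 4, 5, 6, 7, 8, 9, 10, 11, 12}
Set A = {1, 3, 4, 5, 6, 7, 8, 11}
A' = U \ A = elements in U but not in A
Checking each element of U:
1 (in A, exclude), 2 (not in A, include), 3 (in A, exclude), 4 (in A, exclude), 5 (in A, exclude), 6 (in A, exclude), 7 (in A, exclude), 8 (in A, exclude), 9 (not in A, include), 10 (not in A, include), 11 (in A, exclude), 12 (not in A, include)
A' = {2, 9, 10, 12}

{2, 9, 10, 12}


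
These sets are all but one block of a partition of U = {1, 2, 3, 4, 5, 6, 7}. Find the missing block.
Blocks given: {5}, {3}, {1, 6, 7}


U = {1, 2, 3, 4, 5, 6, 7}
Shown blocks: {5}, {3}, {1, 6, 7}
A partition's blocks are pairwise disjoint and cover U, so the missing block = U \ (union of shown blocks).
Union of shown blocks: {1, 3, 5, 6, 7}
Missing block = U \ (union) = {2, 4}

{2, 4}


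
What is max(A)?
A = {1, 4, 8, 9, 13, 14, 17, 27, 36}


Set A = {1, 4, 8, 9, 13, 14, 17, 27, 36}
Elements in ascending order: 1, 4, 8, 9, 13, 14, 17, 27, 36
The largest element is 36.

36


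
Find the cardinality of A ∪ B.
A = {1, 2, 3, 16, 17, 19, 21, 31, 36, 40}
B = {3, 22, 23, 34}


Set A = {1, 2, 3, 16, 17, 19, 21, 31, 36, 40}, |A| = 10
Set B = {3, 22, 23, 34}, |B| = 4
A ∩ B = {3}, |A ∩ B| = 1
|A ∪ B| = |A| + |B| - |A ∩ B| = 10 + 4 - 1 = 13

13


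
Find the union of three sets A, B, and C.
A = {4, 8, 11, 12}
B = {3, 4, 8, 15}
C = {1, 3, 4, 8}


Set A = {4, 8, 11, 12}
Set B = {3, 4, 8, 15}
Set C = {1, 3, 4, 8}
First, A ∪ B = {3, 4, 8, 11, 12, 15}
Then, (A ∪ B) ∪ C = {1, 3, 4, 8, 11, 12, 15}

{1, 3, 4, 8, 11, 12, 15}


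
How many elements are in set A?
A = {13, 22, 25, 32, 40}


Set A = {13, 22, 25, 32, 40}
Listing elements: 13, 22, 25, 32, 40
Counting: 5 elements
|A| = 5

5


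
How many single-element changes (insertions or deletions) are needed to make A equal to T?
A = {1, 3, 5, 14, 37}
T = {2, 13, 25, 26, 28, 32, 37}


Set A = {1, 3, 5, 14, 37}
Set T = {2, 13, 25, 26, 28, 32, 37}
Elements to remove from A (in A, not in T): {1, 3, 5, 14} → 4 removals
Elements to add to A (in T, not in A): {2, 13, 25, 26, 28, 32} → 6 additions
Total edits = 4 + 6 = 10

10


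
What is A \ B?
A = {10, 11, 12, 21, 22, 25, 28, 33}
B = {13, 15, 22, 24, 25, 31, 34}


Set A = {10, 11, 12, 21, 22, 25, 28, 33}
Set B = {13, 15, 22, 24, 25, 31, 34}
A \ B includes elements in A that are not in B.
Check each element of A:
10 (not in B, keep), 11 (not in B, keep), 12 (not in B, keep), 21 (not in B, keep), 22 (in B, remove), 25 (in B, remove), 28 (not in B, keep), 33 (not in B, keep)
A \ B = {10, 11, 12, 21, 28, 33}

{10, 11, 12, 21, 28, 33}


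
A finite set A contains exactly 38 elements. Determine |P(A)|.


The set has 38 elements.
The power set contains all possible subsets.
|P(A)| = 2^|A| = 2^38 = 274877906944

274877906944


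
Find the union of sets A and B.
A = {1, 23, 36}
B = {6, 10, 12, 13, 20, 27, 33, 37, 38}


Set A = {1, 23, 36}
Set B = {6, 10, 12, 13, 20, 27, 33, 37, 38}
A ∪ B includes all elements in either set.
Elements from A: {1, 23, 36}
Elements from B not already included: {6, 10, 12, 13, 20, 27, 33, 37, 38}
A ∪ B = {1, 6, 10, 12, 13, 20, 23, 27, 33, 36, 37, 38}

{1, 6, 10, 12, 13, 20, 23, 27, 33, 36, 37, 38}


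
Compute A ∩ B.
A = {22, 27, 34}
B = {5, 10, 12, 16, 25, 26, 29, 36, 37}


Set A = {22, 27, 34}
Set B = {5, 10, 12, 16, 25, 26, 29, 36, 37}
A ∩ B includes only elements in both sets.
Check each element of A against B:
22 ✗, 27 ✗, 34 ✗
A ∩ B = {}

{}


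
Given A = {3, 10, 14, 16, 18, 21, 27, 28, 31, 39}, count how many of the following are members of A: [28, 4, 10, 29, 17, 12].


Set A = {3, 10, 14, 16, 18, 21, 27, 28, 31, 39}
Candidates: [28, 4, 10, 29, 17, 12]
Check each candidate:
28 ∈ A, 4 ∉ A, 10 ∈ A, 29 ∉ A, 17 ∉ A, 12 ∉ A
Count of candidates in A: 2

2


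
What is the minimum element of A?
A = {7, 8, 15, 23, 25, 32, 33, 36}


Set A = {7, 8, 15, 23, 25, 32, 33, 36}
Elements in ascending order: 7, 8, 15, 23, 25, 32, 33, 36
The smallest element is 7.

7


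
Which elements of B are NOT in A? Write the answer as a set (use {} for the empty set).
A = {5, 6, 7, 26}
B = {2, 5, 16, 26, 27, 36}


Set A = {5, 6, 7, 26}
Set B = {2, 5, 16, 26, 27, 36}
Check each element of B against A:
2 ∉ A (include), 5 ∈ A, 16 ∉ A (include), 26 ∈ A, 27 ∉ A (include), 36 ∉ A (include)
Elements of B not in A: {2, 16, 27, 36}

{2, 16, 27, 36}


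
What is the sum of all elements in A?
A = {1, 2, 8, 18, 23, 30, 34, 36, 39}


Set A = {1, 2, 8, 18, 23, 30, 34, 36, 39}
Sum = 1 + 2 + 8 + 18 + 23 + 30 + 34 + 36 + 39 = 191

191


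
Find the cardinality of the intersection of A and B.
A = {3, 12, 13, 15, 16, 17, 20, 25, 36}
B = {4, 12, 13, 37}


Set A = {3, 12, 13, 15, 16, 17, 20, 25, 36}
Set B = {4, 12, 13, 37}
A ∩ B = {12, 13}
|A ∩ B| = 2

2


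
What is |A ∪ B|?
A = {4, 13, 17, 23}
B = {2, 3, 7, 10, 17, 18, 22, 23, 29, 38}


Set A = {4, 13, 17, 23}, |A| = 4
Set B = {2, 3, 7, 10, 17, 18, 22, 23, 29, 38}, |B| = 10
A ∩ B = {17, 23}, |A ∩ B| = 2
|A ∪ B| = |A| + |B| - |A ∩ B| = 4 + 10 - 2 = 12

12


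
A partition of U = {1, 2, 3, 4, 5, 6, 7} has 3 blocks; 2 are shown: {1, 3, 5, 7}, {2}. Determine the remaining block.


U = {1, 2, 3, 4, 5, 6, 7}
Shown blocks: {1, 3, 5, 7}, {2}
A partition's blocks are pairwise disjoint and cover U, so the missing block = U \ (union of shown blocks).
Union of shown blocks: {1, 2, 3, 5, 7}
Missing block = U \ (union) = {4, 6}

{4, 6}


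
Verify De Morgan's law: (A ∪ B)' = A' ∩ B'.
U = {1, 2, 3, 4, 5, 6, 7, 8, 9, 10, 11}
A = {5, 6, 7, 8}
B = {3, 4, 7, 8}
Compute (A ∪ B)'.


U = {1, 2, 3, 4, 5, 6, 7, 8, 9, 10, 11}
A = {5, 6, 7, 8}, B = {3, 4, 7, 8}
A ∪ B = {3, 4, 5, 6, 7, 8}
(A ∪ B)' = U \ (A ∪ B) = {1, 2, 9, 10, 11}
Verification via A' ∩ B': A' = {1, 2, 3, 4, 9, 10, 11}, B' = {1, 2, 5, 6, 9, 10, 11}
A' ∩ B' = {1, 2, 9, 10, 11} ✓

{1, 2, 9, 10, 11}


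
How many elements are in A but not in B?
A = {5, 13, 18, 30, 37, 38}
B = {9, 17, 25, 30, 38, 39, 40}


Set A = {5, 13, 18, 30, 37, 38}
Set B = {9, 17, 25, 30, 38, 39, 40}
A \ B = {5, 13, 18, 37}
|A \ B| = 4

4


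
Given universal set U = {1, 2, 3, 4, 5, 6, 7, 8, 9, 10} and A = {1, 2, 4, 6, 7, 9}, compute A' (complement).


Universal set U = {1, 2, 3, 4, 5, 6, 7, 8, 9, 10}
Set A = {1, 2, 4, 6, 7, 9}
A' = U \ A = elements in U but not in A
Checking each element of U:
1 (in A, exclude), 2 (in A, exclude), 3 (not in A, include), 4 (in A, exclude), 5 (not in A, include), 6 (in A, exclude), 7 (in A, exclude), 8 (not in A, include), 9 (in A, exclude), 10 (not in A, include)
A' = {3, 5, 8, 10}

{3, 5, 8, 10}


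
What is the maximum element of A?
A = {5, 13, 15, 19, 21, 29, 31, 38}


Set A = {5, 13, 15, 19, 21, 29, 31, 38}
Elements in ascending order: 5, 13, 15, 19, 21, 29, 31, 38
The largest element is 38.

38


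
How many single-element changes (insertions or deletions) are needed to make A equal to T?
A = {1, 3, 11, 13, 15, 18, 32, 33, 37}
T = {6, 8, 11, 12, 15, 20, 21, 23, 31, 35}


Set A = {1, 3, 11, 13, 15, 18, 32, 33, 37}
Set T = {6, 8, 11, 12, 15, 20, 21, 23, 31, 35}
Elements to remove from A (in A, not in T): {1, 3, 13, 18, 32, 33, 37} → 7 removals
Elements to add to A (in T, not in A): {6, 8, 12, 20, 21, 23, 31, 35} → 8 additions
Total edits = 7 + 8 = 15

15


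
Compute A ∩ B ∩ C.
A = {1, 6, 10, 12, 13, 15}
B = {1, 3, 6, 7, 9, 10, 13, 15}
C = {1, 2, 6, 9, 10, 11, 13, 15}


Set A = {1, 6, 10, 12, 13, 15}
Set B = {1, 3, 6, 7, 9, 10, 13, 15}
Set C = {1, 2, 6, 9, 10, 11, 13, 15}
First, A ∩ B = {1, 6, 10, 13, 15}
Then, (A ∩ B) ∩ C = {1, 6, 10, 13, 15}

{1, 6, 10, 13, 15}


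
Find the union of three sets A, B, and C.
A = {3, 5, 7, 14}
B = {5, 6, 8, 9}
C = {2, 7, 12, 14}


Set A = {3, 5, 7, 14}
Set B = {5, 6, 8, 9}
Set C = {2, 7, 12, 14}
First, A ∪ B = {3, 5, 6, 7, 8, 9, 14}
Then, (A ∪ B) ∪ C = {2, 3, 5, 6, 7, 8, 9, 12, 14}

{2, 3, 5, 6, 7, 8, 9, 12, 14}


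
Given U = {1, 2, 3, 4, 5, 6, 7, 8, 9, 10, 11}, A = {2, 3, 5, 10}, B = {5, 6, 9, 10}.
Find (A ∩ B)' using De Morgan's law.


U = {1, 2, 3, 4, 5, 6, 7, 8, 9, 10, 11}
A = {2, 3, 5, 10}, B = {5, 6, 9, 10}
A ∩ B = {5, 10}
(A ∩ B)' = U \ (A ∩ B) = {1, 2, 3, 4, 6, 7, 8, 9, 11}
Verification via A' ∪ B': A' = {1, 4, 6, 7, 8, 9, 11}, B' = {1, 2, 3, 4, 7, 8, 11}
A' ∪ B' = {1, 2, 3, 4, 6, 7, 8, 9, 11} ✓

{1, 2, 3, 4, 6, 7, 8, 9, 11}


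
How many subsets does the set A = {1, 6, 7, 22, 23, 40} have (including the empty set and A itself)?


Set A = {1, 6, 7, 22, 23, 40}
|A| = 6
The power set P(A) contains all subsets of A.
|P(A)| = 2^|A| = 2^6 = 64

64


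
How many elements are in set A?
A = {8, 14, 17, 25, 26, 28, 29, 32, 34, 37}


Set A = {8, 14, 17, 25, 26, 28, 29, 32, 34, 37}
Listing elements: 8, 14, 17, 25, 26, 28, 29, 32, 34, 37
Counting: 10 elements
|A| = 10

10


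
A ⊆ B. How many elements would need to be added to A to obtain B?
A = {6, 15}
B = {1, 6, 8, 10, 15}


Set A = {6, 15}, |A| = 2
Set B = {1, 6, 8, 10, 15}, |B| = 5
Since A ⊆ B: B \ A = {1, 8, 10}
|B| - |A| = 5 - 2 = 3

3


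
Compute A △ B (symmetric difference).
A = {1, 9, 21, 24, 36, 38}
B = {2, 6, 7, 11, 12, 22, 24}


Set A = {1, 9, 21, 24, 36, 38}
Set B = {2, 6, 7, 11, 12, 22, 24}
A △ B = (A \ B) ∪ (B \ A)
Elements in A but not B: {1, 9, 21, 36, 38}
Elements in B but not A: {2, 6, 7, 11, 12, 22}
A △ B = {1, 2, 6, 7, 9, 11, 12, 21, 22, 36, 38}

{1, 2, 6, 7, 9, 11, 12, 21, 22, 36, 38}


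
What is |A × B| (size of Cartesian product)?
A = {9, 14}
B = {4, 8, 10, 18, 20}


Set A = {9, 14} has 2 elements.
Set B = {4, 8, 10, 18, 20} has 5 elements.
|A × B| = |A| × |B| = 2 × 5 = 10

10


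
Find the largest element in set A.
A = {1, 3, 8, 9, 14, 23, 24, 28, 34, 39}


Set A = {1, 3, 8, 9, 14, 23, 24, 28, 34, 39}
Elements in ascending order: 1, 3, 8, 9, 14, 23, 24, 28, 34, 39
The largest element is 39.

39


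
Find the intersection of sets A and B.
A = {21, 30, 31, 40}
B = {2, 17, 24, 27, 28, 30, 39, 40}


Set A = {21, 30, 31, 40}
Set B = {2, 17, 24, 27, 28, 30, 39, 40}
A ∩ B includes only elements in both sets.
Check each element of A against B:
21 ✗, 30 ✓, 31 ✗, 40 ✓
A ∩ B = {30, 40}

{30, 40}


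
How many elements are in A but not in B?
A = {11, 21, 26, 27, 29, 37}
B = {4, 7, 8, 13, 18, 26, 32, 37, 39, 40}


Set A = {11, 21, 26, 27, 29, 37}
Set B = {4, 7, 8, 13, 18, 26, 32, 37, 39, 40}
A \ B = {11, 21, 27, 29}
|A \ B| = 4

4


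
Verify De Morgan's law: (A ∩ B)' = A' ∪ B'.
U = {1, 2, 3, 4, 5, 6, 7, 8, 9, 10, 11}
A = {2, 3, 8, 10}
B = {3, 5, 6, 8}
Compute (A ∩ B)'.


U = {1, 2, 3, 4, 5, 6, 7, 8, 9, 10, 11}
A = {2, 3, 8, 10}, B = {3, 5, 6, 8}
A ∩ B = {3, 8}
(A ∩ B)' = U \ (A ∩ B) = {1, 2, 4, 5, 6, 7, 9, 10, 11}
Verification via A' ∪ B': A' = {1, 4, 5, 6, 7, 9, 11}, B' = {1, 2, 4, 7, 9, 10, 11}
A' ∪ B' = {1, 2, 4, 5, 6, 7, 9, 10, 11} ✓

{1, 2, 4, 5, 6, 7, 9, 10, 11}


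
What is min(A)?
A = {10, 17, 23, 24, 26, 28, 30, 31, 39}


Set A = {10, 17, 23, 24, 26, 28, 30, 31, 39}
Elements in ascending order: 10, 17, 23, 24, 26, 28, 30, 31, 39
The smallest element is 10.

10


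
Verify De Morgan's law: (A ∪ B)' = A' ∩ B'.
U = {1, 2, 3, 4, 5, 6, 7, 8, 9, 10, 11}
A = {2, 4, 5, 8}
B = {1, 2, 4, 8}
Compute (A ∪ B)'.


U = {1, 2, 3, 4, 5, 6, 7, 8, 9, 10, 11}
A = {2, 4, 5, 8}, B = {1, 2, 4, 8}
A ∪ B = {1, 2, 4, 5, 8}
(A ∪ B)' = U \ (A ∪ B) = {3, 6, 7, 9, 10, 11}
Verification via A' ∩ B': A' = {1, 3, 6, 7, 9, 10, 11}, B' = {3, 5, 6, 7, 9, 10, 11}
A' ∩ B' = {3, 6, 7, 9, 10, 11} ✓

{3, 6, 7, 9, 10, 11}


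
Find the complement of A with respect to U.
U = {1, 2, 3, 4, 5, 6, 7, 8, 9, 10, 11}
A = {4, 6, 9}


Universal set U = {1, 2, 3, 4, 5, 6, 7, 8, 9, 10, 11}
Set A = {4, 6, 9}
A' = U \ A = elements in U but not in A
Checking each element of U:
1 (not in A, include), 2 (not in A, include), 3 (not in A, include), 4 (in A, exclude), 5 (not in A, include), 6 (in A, exclude), 7 (not in A, include), 8 (not in A, include), 9 (in A, exclude), 10 (not in A, include), 11 (not in A, include)
A' = {1, 2, 3, 5, 7, 8, 10, 11}

{1, 2, 3, 5, 7, 8, 10, 11}


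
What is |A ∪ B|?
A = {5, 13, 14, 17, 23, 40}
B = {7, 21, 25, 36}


Set A = {5, 13, 14, 17, 23, 40}, |A| = 6
Set B = {7, 21, 25, 36}, |B| = 4
A ∩ B = {}, |A ∩ B| = 0
|A ∪ B| = |A| + |B| - |A ∩ B| = 6 + 4 - 0 = 10

10


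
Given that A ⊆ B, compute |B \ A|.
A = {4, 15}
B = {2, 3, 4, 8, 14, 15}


Set A = {4, 15}, |A| = 2
Set B = {2, 3, 4, 8, 14, 15}, |B| = 6
Since A ⊆ B: B \ A = {2, 3, 8, 14}
|B| - |A| = 6 - 2 = 4

4


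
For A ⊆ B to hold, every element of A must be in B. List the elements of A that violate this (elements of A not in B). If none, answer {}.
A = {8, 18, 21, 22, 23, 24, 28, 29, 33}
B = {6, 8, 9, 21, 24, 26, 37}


Set A = {8, 18, 21, 22, 23, 24, 28, 29, 33}
Set B = {6, 8, 9, 21, 24, 26, 37}
Check each element of A against B:
8 ∈ B, 18 ∉ B (include), 21 ∈ B, 22 ∉ B (include), 23 ∉ B (include), 24 ∈ B, 28 ∉ B (include), 29 ∉ B (include), 33 ∉ B (include)
Elements of A not in B: {18, 22, 23, 28, 29, 33}

{18, 22, 23, 28, 29, 33}


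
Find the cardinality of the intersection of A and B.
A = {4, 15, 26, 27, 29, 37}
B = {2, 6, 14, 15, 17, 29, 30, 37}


Set A = {4, 15, 26, 27, 29, 37}
Set B = {2, 6, 14, 15, 17, 29, 30, 37}
A ∩ B = {15, 29, 37}
|A ∩ B| = 3

3


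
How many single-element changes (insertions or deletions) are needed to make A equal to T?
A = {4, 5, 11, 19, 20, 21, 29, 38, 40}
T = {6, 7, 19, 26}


Set A = {4, 5, 11, 19, 20, 21, 29, 38, 40}
Set T = {6, 7, 19, 26}
Elements to remove from A (in A, not in T): {4, 5, 11, 20, 21, 29, 38, 40} → 8 removals
Elements to add to A (in T, not in A): {6, 7, 26} → 3 additions
Total edits = 8 + 3 = 11

11


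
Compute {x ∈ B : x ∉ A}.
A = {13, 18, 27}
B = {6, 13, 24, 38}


Set A = {13, 18, 27}
Set B = {6, 13, 24, 38}
Check each element of B against A:
6 ∉ A (include), 13 ∈ A, 24 ∉ A (include), 38 ∉ A (include)
Elements of B not in A: {6, 24, 38}

{6, 24, 38}


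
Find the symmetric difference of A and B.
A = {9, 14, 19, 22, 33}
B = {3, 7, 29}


Set A = {9, 14, 19, 22, 33}
Set B = {3, 7, 29}
A △ B = (A \ B) ∪ (B \ A)
Elements in A but not B: {9, 14, 19, 22, 33}
Elements in B but not A: {3, 7, 29}
A △ B = {3, 7, 9, 14, 19, 22, 29, 33}

{3, 7, 9, 14, 19, 22, 29, 33}


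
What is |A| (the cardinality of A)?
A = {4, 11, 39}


Set A = {4, 11, 39}
Listing elements: 4, 11, 39
Counting: 3 elements
|A| = 3

3


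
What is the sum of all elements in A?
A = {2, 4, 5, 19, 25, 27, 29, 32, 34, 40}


Set A = {2, 4, 5, 19, 25, 27, 29, 32, 34, 40}
Sum = 2 + 4 + 5 + 19 + 25 + 27 + 29 + 32 + 34 + 40 = 217

217


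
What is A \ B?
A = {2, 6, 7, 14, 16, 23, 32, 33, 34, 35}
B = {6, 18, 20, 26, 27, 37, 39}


Set A = {2, 6, 7, 14, 16, 23, 32, 33, 34, 35}
Set B = {6, 18, 20, 26, 27, 37, 39}
A \ B includes elements in A that are not in B.
Check each element of A:
2 (not in B, keep), 6 (in B, remove), 7 (not in B, keep), 14 (not in B, keep), 16 (not in B, keep), 23 (not in B, keep), 32 (not in B, keep), 33 (not in B, keep), 34 (not in B, keep), 35 (not in B, keep)
A \ B = {2, 7, 14, 16, 23, 32, 33, 34, 35}

{2, 7, 14, 16, 23, 32, 33, 34, 35}


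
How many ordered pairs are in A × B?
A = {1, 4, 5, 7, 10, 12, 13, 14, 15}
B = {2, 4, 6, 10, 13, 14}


Set A = {1, 4, 5, 7, 10, 12, 13, 14, 15} has 9 elements.
Set B = {2, 4, 6, 10, 13, 14} has 6 elements.
|A × B| = |A| × |B| = 9 × 6 = 54

54


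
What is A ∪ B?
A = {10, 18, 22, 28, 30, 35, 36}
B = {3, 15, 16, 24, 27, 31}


Set A = {10, 18, 22, 28, 30, 35, 36}
Set B = {3, 15, 16, 24, 27, 31}
A ∪ B includes all elements in either set.
Elements from A: {10, 18, 22, 28, 30, 35, 36}
Elements from B not already included: {3, 15, 16, 24, 27, 31}
A ∪ B = {3, 10, 15, 16, 18, 22, 24, 27, 28, 30, 31, 35, 36}

{3, 10, 15, 16, 18, 22, 24, 27, 28, 30, 31, 35, 36}


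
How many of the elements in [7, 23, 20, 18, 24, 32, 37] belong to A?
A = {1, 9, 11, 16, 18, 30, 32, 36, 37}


Set A = {1, 9, 11, 16, 18, 30, 32, 36, 37}
Candidates: [7, 23, 20, 18, 24, 32, 37]
Check each candidate:
7 ∉ A, 23 ∉ A, 20 ∉ A, 18 ∈ A, 24 ∉ A, 32 ∈ A, 37 ∈ A
Count of candidates in A: 3

3


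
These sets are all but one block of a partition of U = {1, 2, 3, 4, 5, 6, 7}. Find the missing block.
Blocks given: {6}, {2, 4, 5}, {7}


U = {1, 2, 3, 4, 5, 6, 7}
Shown blocks: {6}, {2, 4, 5}, {7}
A partition's blocks are pairwise disjoint and cover U, so the missing block = U \ (union of shown blocks).
Union of shown blocks: {2, 4, 5, 6, 7}
Missing block = U \ (union) = {1, 3}

{1, 3}


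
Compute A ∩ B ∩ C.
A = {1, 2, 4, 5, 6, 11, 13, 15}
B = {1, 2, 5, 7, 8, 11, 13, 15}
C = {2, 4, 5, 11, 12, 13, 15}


Set A = {1, 2, 4, 5, 6, 11, 13, 15}
Set B = {1, 2, 5, 7, 8, 11, 13, 15}
Set C = {2, 4, 5, 11, 12, 13, 15}
First, A ∩ B = {1, 2, 5, 11, 13, 15}
Then, (A ∩ B) ∩ C = {2, 5, 11, 13, 15}

{2, 5, 11, 13, 15}


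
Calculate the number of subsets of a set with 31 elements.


The set has 31 elements.
The power set contains all possible subsets.
|P(A)| = 2^|A| = 2^31 = 2147483648

2147483648


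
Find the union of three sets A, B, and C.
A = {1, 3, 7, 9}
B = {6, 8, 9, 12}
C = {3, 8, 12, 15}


Set A = {1, 3, 7, 9}
Set B = {6, 8, 9, 12}
Set C = {3, 8, 12, 15}
First, A ∪ B = {1, 3, 6, 7, 8, 9, 12}
Then, (A ∪ B) ∪ C = {1, 3, 6, 7, 8, 9, 12, 15}

{1, 3, 6, 7, 8, 9, 12, 15}


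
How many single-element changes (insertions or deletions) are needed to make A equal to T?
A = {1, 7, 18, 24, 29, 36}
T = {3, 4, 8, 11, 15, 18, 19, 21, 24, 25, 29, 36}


Set A = {1, 7, 18, 24, 29, 36}
Set T = {3, 4, 8, 11, 15, 18, 19, 21, 24, 25, 29, 36}
Elements to remove from A (in A, not in T): {1, 7} → 2 removals
Elements to add to A (in T, not in A): {3, 4, 8, 11, 15, 19, 21, 25} → 8 additions
Total edits = 2 + 8 = 10

10


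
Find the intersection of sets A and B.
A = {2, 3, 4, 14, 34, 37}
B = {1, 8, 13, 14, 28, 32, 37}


Set A = {2, 3, 4, 14, 34, 37}
Set B = {1, 8, 13, 14, 28, 32, 37}
A ∩ B includes only elements in both sets.
Check each element of A against B:
2 ✗, 3 ✗, 4 ✗, 14 ✓, 34 ✗, 37 ✓
A ∩ B = {14, 37}

{14, 37}


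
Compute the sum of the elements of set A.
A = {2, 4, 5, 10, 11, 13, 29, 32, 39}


Set A = {2, 4, 5, 10, 11, 13, 29, 32, 39}
Sum = 2 + 4 + 5 + 10 + 11 + 13 + 29 + 32 + 39 = 145

145


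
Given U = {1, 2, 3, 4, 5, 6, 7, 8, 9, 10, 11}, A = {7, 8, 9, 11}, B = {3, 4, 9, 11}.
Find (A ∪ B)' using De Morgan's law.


U = {1, 2, 3, 4, 5, 6, 7, 8, 9, 10, 11}
A = {7, 8, 9, 11}, B = {3, 4, 9, 11}
A ∪ B = {3, 4, 7, 8, 9, 11}
(A ∪ B)' = U \ (A ∪ B) = {1, 2, 5, 6, 10}
Verification via A' ∩ B': A' = {1, 2, 3, 4, 5, 6, 10}, B' = {1, 2, 5, 6, 7, 8, 10}
A' ∩ B' = {1, 2, 5, 6, 10} ✓

{1, 2, 5, 6, 10}


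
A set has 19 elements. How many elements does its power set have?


The set has 19 elements.
The power set contains all possible subsets.
|P(A)| = 2^|A| = 2^19 = 524288

524288


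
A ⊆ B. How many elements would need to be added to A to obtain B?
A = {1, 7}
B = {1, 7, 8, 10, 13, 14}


Set A = {1, 7}, |A| = 2
Set B = {1, 7, 8, 10, 13, 14}, |B| = 6
Since A ⊆ B: B \ A = {8, 10, 13, 14}
|B| - |A| = 6 - 2 = 4

4


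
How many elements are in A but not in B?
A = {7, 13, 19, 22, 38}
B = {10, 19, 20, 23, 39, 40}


Set A = {7, 13, 19, 22, 38}
Set B = {10, 19, 20, 23, 39, 40}
A \ B = {7, 13, 22, 38}
|A \ B| = 4

4


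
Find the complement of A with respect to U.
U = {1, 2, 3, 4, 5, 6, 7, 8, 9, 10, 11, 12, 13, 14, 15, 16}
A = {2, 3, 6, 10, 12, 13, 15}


Universal set U = {1, 2, 3, 4, 5, 6, 7, 8, 9, 10, 11, 12, 13, 14, 15, 16}
Set A = {2, 3, 6, 10, 12, 13, 15}
A' = U \ A = elements in U but not in A
Checking each element of U:
1 (not in A, include), 2 (in A, exclude), 3 (in A, exclude), 4 (not in A, include), 5 (not in A, include), 6 (in A, exclude), 7 (not in A, include), 8 (not in A, include), 9 (not in A, include), 10 (in A, exclude), 11 (not in A, include), 12 (in A, exclude), 13 (in A, exclude), 14 (not in A, include), 15 (in A, exclude), 16 (not in A, include)
A' = {1, 4, 5, 7, 8, 9, 11, 14, 16}

{1, 4, 5, 7, 8, 9, 11, 14, 16}


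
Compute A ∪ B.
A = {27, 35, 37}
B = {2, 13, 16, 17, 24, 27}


Set A = {27, 35, 37}
Set B = {2, 13, 16, 17, 24, 27}
A ∪ B includes all elements in either set.
Elements from A: {27, 35, 37}
Elements from B not already included: {2, 13, 16, 17, 24}
A ∪ B = {2, 13, 16, 17, 24, 27, 35, 37}

{2, 13, 16, 17, 24, 27, 35, 37}


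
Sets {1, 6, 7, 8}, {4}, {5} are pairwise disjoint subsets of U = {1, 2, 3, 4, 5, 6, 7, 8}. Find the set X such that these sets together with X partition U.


U = {1, 2, 3, 4, 5, 6, 7, 8}
Shown blocks: {1, 6, 7, 8}, {4}, {5}
A partition's blocks are pairwise disjoint and cover U, so the missing block = U \ (union of shown blocks).
Union of shown blocks: {1, 4, 5, 6, 7, 8}
Missing block = U \ (union) = {2, 3}

{2, 3}
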